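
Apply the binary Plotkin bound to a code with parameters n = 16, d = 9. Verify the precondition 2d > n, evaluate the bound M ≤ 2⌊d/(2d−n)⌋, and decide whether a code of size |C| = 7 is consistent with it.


Plotkin bound M ≤ 8; given |C| = 7 ≤ bound (satisfied).

Check applicability: 2d = 18, n = 16.
2d − n = 2 > 0, so Plotkin applies.
Compute d/(2d−n) = 9/2 ≈ 4.5000.
⌊d/(2d−n)⌋ = 4.
Plotkin bound: M ≤ 2·4 = 8.
Given |C| = 7, check: satisfied.
This |C| is below the Plotkin bound.


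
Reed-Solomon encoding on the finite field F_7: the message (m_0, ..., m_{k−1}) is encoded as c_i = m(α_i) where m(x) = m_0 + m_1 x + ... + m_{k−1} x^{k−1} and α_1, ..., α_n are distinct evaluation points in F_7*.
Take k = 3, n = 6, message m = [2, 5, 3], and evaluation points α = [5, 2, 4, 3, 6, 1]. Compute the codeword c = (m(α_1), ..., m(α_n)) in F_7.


c = [4, 3, 0, 2, 0, 3]

Message polynomial: m(x) = 2 + 5·x + 3·x^2 (mod 7).
For each evaluation point α_i, compute m(α_i) mod 7:
  α_1 = 5: Horner steps 3 → 6 → 4, so m(5) = 4.
  α_2 = 2: Horner steps 3 → 4 → 3, so m(2) = 3.
  α_3 = 4: Horner steps 3 → 3 → 0, so m(4) = 0.
  α_4 = 3: Horner steps 3 → 0 → 2, so m(3) = 2.
  α_5 = 6: Horner steps 3 → 2 → 0, so m(6) = 0.
  α_6 = 1: Horner steps 3 → 1 → 3, so m(1) = 3.
Codeword c = [4, 3, 0, 2, 0, 3] ∈ F_7^6.


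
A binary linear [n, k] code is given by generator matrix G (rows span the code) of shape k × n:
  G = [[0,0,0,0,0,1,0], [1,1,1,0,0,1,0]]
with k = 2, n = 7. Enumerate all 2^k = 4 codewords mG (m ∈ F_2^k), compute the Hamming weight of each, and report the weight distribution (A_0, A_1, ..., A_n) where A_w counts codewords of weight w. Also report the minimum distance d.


Weight distribution: A_0 = 1, A_1 = 1, A_3 = 1, A_4 = 1. Minimum distance d = 1.

Enumerate all 2^2 = 4 messages m ∈ F_2^2.
For each, compute codeword c = mG in F_2^7, then tally its weight.
  m = 00 → c = 0000000, weight = 0.
  m = 10 → c = 0000010, weight = 1.
  m = 01 → c = 1110010, weight = 4.
  m = 11 → c = 1110000, weight = 3.
Tally weights:
  weight 0: 1 codewords.
  weight 1: 1 codewords.
  weight 3: 1 codewords.
  weight 4: 1 codewords.
Minimum distance d = smallest w > 0 with A_w > 0 = 1.
Sanity: Σ A_w = 4 = 2^2 = 4 ✓.


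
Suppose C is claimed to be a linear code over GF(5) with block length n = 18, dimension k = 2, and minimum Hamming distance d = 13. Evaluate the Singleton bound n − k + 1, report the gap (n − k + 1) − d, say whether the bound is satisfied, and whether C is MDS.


Singleton RHS = n − k + 1 = 17, slack = 4, bound satisfied, not MDS.

Singleton bound: d ≤ n − k + 1.
Here n = 18, k = 2, so n − k + 1 = 17.
Given d = 13, check d ≤ 17: YES.
Slack = (n − k + 1) − d = 4.
The code is NOT MDS (slack = 4 > 0).
Description: the claimed parameters are [18, 2, 13]_5; such a code would be non-MDS.


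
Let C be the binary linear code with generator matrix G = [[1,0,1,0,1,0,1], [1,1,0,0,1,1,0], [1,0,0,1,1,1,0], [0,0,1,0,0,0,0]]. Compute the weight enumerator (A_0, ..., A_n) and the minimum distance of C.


Weight distribution: A_0 = 1, A_1 = 1, A_2 = 1, A_3 = 4, A_4 = 5, A_5 = 3, A_6 = 1. Minimum distance d = 1.

Enumerate all 2^4 = 16 messages m ∈ F_2^4.
For each, compute codeword c = mG in F_2^7, then tally its weight.
  m = 0000 → c = 0000000, weight = 0.
  m = 1000 → c = 1010101, weight = 4.
  m = 0100 → c = 1100110, weight = 4.
  m = 1100 → c = 0110011, weight = 4.
  m = 0010 → c = 1001110, weight = 4.
  m = 1010 → c = 0011011, weight = 4.
  m = 0110 → c = 0101000, weight = 2.
  m = 1110 → c = 1111101, weight = 6.
  m = 0001 → c = 0010000, weight = 1.
  m = 1001 → c = 1000101, weight = 3.
  m = 0101 → c = 1110110, weight = 5.
  m = 1101 → c = 0100011, weight = 3.
  m = 0011 → c = 1011110, weight = 5.
  m = 1011 → c = 0001011, weight = 3.
  m = 0111 → c = 0111000, weight = 3.
  m = 1111 → c = 1101101, weight = 5.
Tally weights:
  weight 0: 1 codewords.
  weight 1: 1 codewords.
  weight 2: 1 codewords.
  weight 3: 4 codewords.
  weight 4: 5 codewords.
  weight 5: 3 codewords.
  weight 6: 1 codewords.
Minimum distance d = smallest w > 0 with A_w > 0 = 1.
Sanity: Σ A_w = 16 = 2^4 = 16 ✓.


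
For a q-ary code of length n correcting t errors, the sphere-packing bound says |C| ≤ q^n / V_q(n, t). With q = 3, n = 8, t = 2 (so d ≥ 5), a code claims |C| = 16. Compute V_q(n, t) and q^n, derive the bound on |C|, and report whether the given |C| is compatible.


V_q(n, t) = 129, q^n = 6561, Hamming bound = 50, |C| = 16 ≤ bound (satisfied).

Step 1: Compute V_q(n, t) = Σ_{j=0}^2 C(n, j) (q−1)^j.
  j = 0: C(8,0)·(2)^0 = 1·1 = 1.
  j = 1: C(8,1)·(2)^1 = 8·2 = 16.
  j = 2: C(8,2)·(2)^2 = 28·4 = 112.
  V_q(n, t) = 1 + 16 + 112 = 129.
Step 2: q^n = 3^8 = 6561.
Step 3: Hamming bound ⌊q^n / V_q(n,t)⌋ = ⌊6561/129⌋ = 50.
Step 4: Compare |C| = 16 to 50: satisfied.
The claimed |C| lies below the Hamming bound.


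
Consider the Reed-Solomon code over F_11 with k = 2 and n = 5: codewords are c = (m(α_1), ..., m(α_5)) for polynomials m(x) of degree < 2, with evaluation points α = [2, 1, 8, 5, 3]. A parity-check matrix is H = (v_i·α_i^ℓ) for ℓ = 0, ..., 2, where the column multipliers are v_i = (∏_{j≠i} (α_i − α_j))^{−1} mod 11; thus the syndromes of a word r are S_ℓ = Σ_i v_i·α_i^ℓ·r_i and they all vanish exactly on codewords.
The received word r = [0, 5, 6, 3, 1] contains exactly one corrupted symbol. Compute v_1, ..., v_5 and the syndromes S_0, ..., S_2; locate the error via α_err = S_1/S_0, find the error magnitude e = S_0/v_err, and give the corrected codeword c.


S = (6, 6, 6), error at position 2, error magnitude e = 6, c = [0, 10, 6, 3, 1].

Step 1: column multipliers v_i = (∏_{j≠i}(α_i − α_j))^{−1} mod 11.
  i = 1 (α = 2): (2−1)(2−8)(2−5)(2−3) = 1·(−6)·(−3)·(−1) = −18 ≡ 4, so v_1 = 4^{−1} = 3 (mod 11).
  i = 2 (α = 1): (1−2)(1−8)(1−5)(1−3) = (−1)·(−7)·(−4)·(−2) = 56 ≡ 1, so v_2 = 1^{−1} = 1 (mod 11).
  i = 3 (α = 8): (8−2)(8−1)(8−5)(8−3) = 6·7·3·5 = 630 ≡ 3, so v_3 = 3^{−1} = 4 (mod 11).
  i = 4 (α = 5): (5−2)(5−1)(5−8)(5−3) = 3·4·(−3)·2 = −72 ≡ 5, so v_4 = 5^{−1} = 9 (mod 11).
  i = 5 (α = 3): (3−2)(3−1)(3−8)(3−5) = 1·2·(−5)·(−2) = 20 ≡ 9, so v_5 = 9^{−1} = 5 (mod 11).
  v = [3, 1, 4, 9, 5].
Step 2: syndromes of r = [0, 5, 6, 3, 1] (all sums mod 11).
  S_0 = Σ v_i r_i = 3·0 + 1·5 + 4·6 + 9·3 + 5·1 = 61 ≡ 6.
  S_1 = Σ v_i α_i r_i = 3·2·0 + 1·1·5 + 4·8·6 + 9·5·3 + 5·3·1 = 347 ≡ 6.
  α_i^2 mod 11 = [4, 1, 9, 3, 9].
  S_2 = Σ v_i α_i^2 r_i = 3·4·0 + 1·1·5 + 4·9·6 + 9·3·3 + 5·9·1 = 347 ≡ 6.
  S = (6, 6, 6) ≠ 0, so r is not a codeword (an error is present).
Step 3: locate the error. For a single error e at position i, S_ℓ = v_i·e·α_i^ℓ, so α_err = S_1/S_0.
  S_0^{−1} = 6^{−1} = 2 (mod 11), so α_err = 6·2 = 12 ≡ 1 = α_2. Error position i = 2.
  Consistency check: S_2/S_1 = 6·2 = 12 ≡ 1 = α_err ✓ (single-error assumption holds).
Step 4: error magnitude e = S_0/v_2 = S_0·∏_{j≠2}(α_2 − α_j) = 6·1 = 6 ≡ 6 (mod 11).
Step 5: correct position 2: c_2 = r_2 − e = 5 − 6 ≡ 10 (mod 11). Hence c = [0, 10, 6, 3, 1].
  Check: interpolating c through the α_i gives m(x) = 9 + 1·x (degree < 2) with m(α_i) = c_i for every i, so c is indeed a codeword.


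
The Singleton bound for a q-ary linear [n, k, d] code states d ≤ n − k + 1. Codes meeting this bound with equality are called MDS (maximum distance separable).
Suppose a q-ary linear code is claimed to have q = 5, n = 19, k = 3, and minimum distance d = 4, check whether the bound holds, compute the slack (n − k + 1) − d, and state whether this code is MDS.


Singleton RHS = n − k + 1 = 17, slack = 13, bound satisfied, not MDS.

Singleton bound: d ≤ n − k + 1.
Here n = 19, k = 3, so n − k + 1 = 17.
Given d = 4, check d ≤ 17: YES.
Slack = (n − k + 1) − d = 13.
The code is NOT MDS (slack = 13 > 0).
Description: the claimed parameters are [19, 3, 4]_5; such a code would be non-MDS.


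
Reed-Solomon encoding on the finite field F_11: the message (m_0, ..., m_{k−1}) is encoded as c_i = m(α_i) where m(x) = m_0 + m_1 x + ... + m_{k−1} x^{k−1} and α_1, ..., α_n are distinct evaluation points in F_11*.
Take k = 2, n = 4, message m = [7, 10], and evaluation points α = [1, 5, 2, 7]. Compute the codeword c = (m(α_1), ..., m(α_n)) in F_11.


c = [6, 2, 5, 0]

Message polynomial: m(x) = 7 + 10·x (mod 11).
For each evaluation point α_i, compute m(α_i) mod 11:
  α_1 = 1: Horner steps 10 → 6, so m(1) = 6.
  α_2 = 5: Horner steps 10 → 2, so m(5) = 2.
  α_3 = 2: Horner steps 10 → 5, so m(2) = 5.
  α_4 = 7: Horner steps 10 → 0, so m(7) = 0.
Codeword c = [6, 2, 5, 0] ∈ F_11^4.


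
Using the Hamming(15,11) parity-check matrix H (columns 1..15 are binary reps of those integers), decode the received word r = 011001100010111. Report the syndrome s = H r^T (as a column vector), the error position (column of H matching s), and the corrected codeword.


s = (0, 1, 1, 1)^T, error position = 7, corrected codeword c = 011001000010111

Compute s = H r^T mod 2 one row at a time:
  s_1 = 0 + 0 + 0 + 1 + 0 + 1 + 1 + 1 = 4 ≡ 0 (mod 2).
  s_2 = 0 + 0 + 1 + 1 + 0 + 1 + 1 + 1 = 5 ≡ 1 (mod 2).
  s_3 = 1 + 1 + 1 + 1 + 0 + 1 + 1 + 1 = 7 ≡ 1 (mod 2).
  s_4 = 0 + 1 + 0 + 1 + 0 + 1 + 1 + 1 = 5 ≡ 1 (mod 2).
s = (0, 1, 1, 1)^T — this equals column 7 of H (binary 0111), so error is at position 7.
Correct: flip bit 7 of r = 011001100010111 to get c = 011001000010111.


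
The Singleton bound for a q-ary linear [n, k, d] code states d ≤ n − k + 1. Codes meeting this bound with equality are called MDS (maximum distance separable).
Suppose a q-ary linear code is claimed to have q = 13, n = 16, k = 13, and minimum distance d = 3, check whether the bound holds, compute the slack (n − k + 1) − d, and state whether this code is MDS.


Singleton RHS = n − k + 1 = 4, slack = 1, bound satisfied, not MDS.

Singleton bound: d ≤ n − k + 1.
Here n = 16, k = 13, so n − k + 1 = 4.
Given d = 3, check d ≤ 4: YES.
Slack = (n − k + 1) − d = 1.
The code is NOT MDS (slack = 1 > 0).
Description: the claimed parameters are [16, 13, 3]_13; such a code would be non-MDS.


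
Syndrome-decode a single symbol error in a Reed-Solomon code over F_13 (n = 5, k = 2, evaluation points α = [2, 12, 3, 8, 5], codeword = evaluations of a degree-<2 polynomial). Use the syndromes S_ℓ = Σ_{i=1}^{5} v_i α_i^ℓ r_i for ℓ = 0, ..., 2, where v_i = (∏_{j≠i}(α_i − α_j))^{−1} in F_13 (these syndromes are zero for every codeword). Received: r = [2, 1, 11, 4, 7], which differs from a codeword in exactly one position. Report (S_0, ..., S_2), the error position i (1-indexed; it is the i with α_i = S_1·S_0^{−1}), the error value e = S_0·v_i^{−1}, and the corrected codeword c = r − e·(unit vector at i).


S = (12, 8, 1), error at position 5, error magnitude e = 4, c = [2, 1, 11, 4, 3].

Step 1: column multipliers v_i = (∏_{j≠i}(α_i − α_j))^{−1} mod 13.
  i = 1 (α = 2): (2−12)(2−3)(2−8)(2−5) = (−10)·(−1)·(−6)·(−3) = 180 ≡ 11, so v_1 = 11^{−1} = 6 (mod 13).
  i = 2 (α = 12): (12−2)(12−3)(12−8)(12−5) = 10·9·4·7 = 2520 ≡ 11, so v_2 = 11^{−1} = 6 (mod 13).
  i = 3 (α = 3): (3−2)(3−12)(3−8)(3−5) = 1·(−9)·(−5)·(−2) = −90 ≡ 1, so v_3 = 1^{−1} = 1 (mod 13).
  i = 4 (α = 8): (8−2)(8−12)(8−3)(8−5) = 6·(−4)·5·3 = −360 ≡ 4, so v_4 = 4^{−1} = 10 (mod 13).
  i = 5 (α = 5): (5−2)(5−12)(5−3)(5−8) = 3·(−7)·2·(−3) = 126 ≡ 9, so v_5 = 9^{−1} = 3 (mod 13).
  v = [6, 6, 1, 10, 3].
Step 2: syndromes of r = [2, 1, 11, 4, 7] (all sums mod 13).
  S_0 = Σ v_i r_i = 6·2 + 6·1 + 1·11 + 10·4 + 3·7 = 90 ≡ 12.
  S_1 = Σ v_i α_i r_i = 6·2·2 + 6·12·1 + 1·3·11 + 10·8·4 + 3·5·7 = 554 ≡ 8.
  α_i^2 mod 13 = [4, 1, 9, 12, 12].
  S_2 = Σ v_i α_i^2 r_i = 6·4·2 + 6·1·1 + 1·9·11 + 10·12·4 + 3·12·7 = 885 ≡ 1.
  S = (12, 8, 1) ≠ 0, so r is not a codeword (an error is present).
Step 3: locate the error. For a single error e at position i, S_ℓ = v_i·e·α_i^ℓ, so α_err = S_1/S_0.
  S_0^{−1} = 12^{−1} = 12 (mod 13), so α_err = 8·12 = 96 ≡ 5 = α_5. Error position i = 5.
  Consistency check: S_2/S_1 = 1·5 = 5 ≡ 5 = α_err ✓ (single-error assumption holds).
Step 4: error magnitude e = S_0/v_5 = S_0·∏_{j≠5}(α_5 − α_j) = 12·9 = 108 ≡ 4 (mod 13).
Step 5: correct position 5: c_5 = r_5 − e = 7 − 4 ≡ 3 (mod 13). Hence c = [2, 1, 11, 4, 3].
  Check: interpolating c through the α_i gives m(x) = 10 + 9·x (degree < 2) with m(α_i) = c_i for every i, so c is indeed a codeword.


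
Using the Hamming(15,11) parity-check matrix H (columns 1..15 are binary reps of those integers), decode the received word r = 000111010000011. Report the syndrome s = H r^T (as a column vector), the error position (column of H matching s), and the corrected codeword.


s = (1, 1, 1, 0)^T, error position = 14, corrected codeword c = 000111010000001

Compute s = H r^T mod 2 one row at a time:
  s_1 = 1 + 0 + 0 + 0 + 0 + 0 + 1 + 1 = 3 ≡ 1 (mod 2).
  s_2 = 1 + 1 + 1 + 0 + 0 + 0 + 1 + 1 = 5 ≡ 1 (mod 2).
  s_3 = 0 + 0 + 1 + 0 + 0 + 0 + 1 + 1 = 3 ≡ 1 (mod 2).
  s_4 = 0 + 0 + 1 + 0 + 0 + 0 + 0 + 1 = 2 ≡ 0 (mod 2).
s = (1, 1, 1, 0)^T — this equals column 14 of H (binary 1110), so error is at position 14.
Correct: flip bit 14 of r = 000111010000011 to get c = 000111010000001.


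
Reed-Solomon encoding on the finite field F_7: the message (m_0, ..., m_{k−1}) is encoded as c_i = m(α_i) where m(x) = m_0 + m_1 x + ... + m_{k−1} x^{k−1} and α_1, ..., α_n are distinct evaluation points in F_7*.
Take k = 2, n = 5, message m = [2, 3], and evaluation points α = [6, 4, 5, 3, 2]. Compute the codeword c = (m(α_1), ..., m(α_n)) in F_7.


c = [6, 0, 3, 4, 1]

Message polynomial: m(x) = 2 + 3·x (mod 7).
For each evaluation point α_i, compute m(α_i) mod 7:
  α_1 = 6: Horner steps 3 → 6, so m(6) = 6.
  α_2 = 4: Horner steps 3 → 0, so m(4) = 0.
  α_3 = 5: Horner steps 3 → 3, so m(5) = 3.
  α_4 = 3: Horner steps 3 → 4, so m(3) = 4.
  α_5 = 2: Horner steps 3 → 1, so m(2) = 1.
Codeword c = [6, 0, 3, 4, 1] ∈ F_7^5.


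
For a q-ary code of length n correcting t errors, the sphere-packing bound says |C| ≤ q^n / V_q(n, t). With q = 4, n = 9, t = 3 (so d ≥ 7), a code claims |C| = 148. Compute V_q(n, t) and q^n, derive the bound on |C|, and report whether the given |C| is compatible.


V_q(n, t) = 2620, q^n = 262144, Hamming bound = 100, |C| = 148 > bound (violated).

Step 1: Compute V_q(n, t) = Σ_{j=0}^3 C(n, j) (q−1)^j.
  j = 0: C(9,0)·(3)^0 = 1·1 = 1.
  j = 1: C(9,1)·(3)^1 = 9·3 = 27.
  j = 2: C(9,2)·(3)^2 = 36·9 = 324.
  j = 3: C(9,3)·(3)^3 = 84·27 = 2268.
  V_q(n, t) = 1 + 27 + 324 + 2268 = 2620.
Step 2: q^n = 4^9 = 262144.
Step 3: Hamming bound ⌊q^n / V_q(n,t)⌋ = ⌊262144/2620⌋ = 100.
Step 4: Compare |C| = 148 to 100: violated.
The claimed |C| lies above the Hamming bound, so no 4-ary code of length 9 with d ≥ 7 can have 148 codewords.


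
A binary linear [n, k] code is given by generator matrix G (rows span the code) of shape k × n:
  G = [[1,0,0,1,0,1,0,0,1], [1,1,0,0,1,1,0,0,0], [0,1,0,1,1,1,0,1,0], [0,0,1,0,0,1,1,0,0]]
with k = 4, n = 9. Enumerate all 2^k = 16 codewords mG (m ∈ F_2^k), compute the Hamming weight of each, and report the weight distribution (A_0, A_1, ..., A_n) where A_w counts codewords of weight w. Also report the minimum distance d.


Weight distribution: A_0 = 1, A_3 = 3, A_4 = 4, A_5 = 4, A_6 = 2, A_7 = 1, A_8 = 1. Minimum distance d = 3.

Enumerate all 2^4 = 16 messages m ∈ F_2^4.
For each, compute codeword c = mG in F_2^9, then tally its weight.
  m = 0000 → c = 000000000, weight = 0.
  m = 1000 → c = 100101001, weight = 4.
  m = 0100 → c = 110011000, weight = 4.
  m = 1100 → c = 010110001, weight = 4.
  m = 0010 → c = 010111010, weight = 5.
  m = 1010 → c = 110010011, weight = 5.
  m = 0110 → c = 100100010, weight = 3.
  m = 1110 → c = 000001011, weight = 3.
  m = 0001 → c = 001001100, weight = 3.
  m = 1001 → c = 101100101, weight = 5.
  m = 0101 → c = 111010100, weight = 5.
  m = 1101 → c = 011111101, weight = 7.
  m = 0011 → c = 011110110, weight = 6.
  m = 1011 → c = 111011111, weight = 8.
  m = 0111 → c = 101101110, weight = 6.
  m = 1111 → c = 001000111, weight = 4.
Tally weights:
  weight 0: 1 codewords.
  weight 3: 3 codewords.
  weight 4: 4 codewords.
  weight 5: 4 codewords.
  weight 6: 2 codewords.
  weight 7: 1 codewords.
  weight 8: 1 codewords.
Minimum distance d = smallest w > 0 with A_w > 0 = 3.
Sanity: Σ A_w = 16 = 2^4 = 16 ✓.


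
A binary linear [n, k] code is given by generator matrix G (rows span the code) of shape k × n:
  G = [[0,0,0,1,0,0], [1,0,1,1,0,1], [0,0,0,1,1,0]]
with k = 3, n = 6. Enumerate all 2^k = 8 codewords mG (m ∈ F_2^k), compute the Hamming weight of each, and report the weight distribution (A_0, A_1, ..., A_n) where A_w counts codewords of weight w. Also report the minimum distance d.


Weight distribution: A_0 = 1, A_1 = 2, A_2 = 1, A_3 = 1, A_4 = 2, A_5 = 1. Minimum distance d = 1.

Enumerate all 2^3 = 8 messages m ∈ F_2^3.
For each, compute codeword c = mG in F_2^6, then tally its weight.
  m = 000 → c = 000000, weight = 0.
  m = 100 → c = 000100, weight = 1.
  m = 010 → c = 101101, weight = 4.
  m = 110 → c = 101001, weight = 3.
  m = 001 → c = 000110, weight = 2.
  m = 101 → c = 000010, weight = 1.
  m = 011 → c = 101011, weight = 4.
  m = 111 → c = 101111, weight = 5.
Tally weights:
  weight 0: 1 codewords.
  weight 1: 2 codewords.
  weight 2: 1 codewords.
  weight 3: 1 codewords.
  weight 4: 2 codewords.
  weight 5: 1 codewords.
Minimum distance d = smallest w > 0 with A_w > 0 = 1.
Sanity: Σ A_w = 8 = 2^3 = 8 ✓.


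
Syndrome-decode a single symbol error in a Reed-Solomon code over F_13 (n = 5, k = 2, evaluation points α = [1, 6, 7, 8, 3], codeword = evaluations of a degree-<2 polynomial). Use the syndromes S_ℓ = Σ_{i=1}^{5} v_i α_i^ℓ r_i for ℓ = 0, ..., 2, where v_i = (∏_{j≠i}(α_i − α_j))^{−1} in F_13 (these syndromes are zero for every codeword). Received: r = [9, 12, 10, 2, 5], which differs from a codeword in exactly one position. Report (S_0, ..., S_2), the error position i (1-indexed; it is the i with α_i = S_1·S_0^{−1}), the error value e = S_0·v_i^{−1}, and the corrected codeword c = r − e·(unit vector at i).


S = (4, 6, 9), error at position 4, error magnitude e = 7, c = [9, 12, 10, 8, 5].

Step 1: column multipliers v_i = (∏_{j≠i}(α_i − α_j))^{−1} mod 13.
  i = 1 (α = 1): (1−6)(1−7)(1−8)(1−3) = (−5)·(−6)·(−7)·(−2) = 420 ≡ 4, so v_1 = 4^{−1} = 10 (mod 13).
  i = 2 (α = 6): (6−1)(6−7)(6−8)(6−3) = 5·(−1)·(−2)·3 = 30 ≡ 4, so v_2 = 4^{−1} = 10 (mod 13).
  i = 3 (α = 7): (7−1)(7−6)(7−8)(7−3) = 6·1·(−1)·4 = −24 ≡ 2, so v_3 = 2^{−1} = 7 (mod 13).
  i = 4 (α = 8): (8−1)(8−6)(8−7)(8−3) = 7·2·1·5 = 70 ≡ 5, so v_4 = 5^{−1} = 8 (mod 13).
  i = 5 (α = 3): (3−1)(3−6)(3−7)(3−8) = 2·(−3)·(−4)·(−5) = −120 ≡ 10, so v_5 = 10^{−1} = 4 (mod 13).
  v = [10, 10, 7, 8, 4].
Step 2: syndromes of r = [9, 12, 10, 2, 5] (all sums mod 13).
  S_0 = Σ v_i r_i = 10·9 + 10·12 + 7·10 + 8·2 + 4·5 = 316 ≡ 4.
  S_1 = Σ v_i α_i r_i = 10·1·9 + 10·6·12 + 7·7·10 + 8·8·2 + 4·3·5 = 1488 ≡ 6.
  α_i^2 mod 13 = [1, 10, 10, 12, 9].
  S_2 = Σ v_i α_i^2 r_i = 10·1·9 + 10·10·12 + 7·10·10 + 8·12·2 + 4·9·5 = 2362 ≡ 9.
  S = (4, 6, 9) ≠ 0, so r is not a codeword (an error is present).
Step 3: locate the error. For a single error e at position i, S_ℓ = v_i·e·α_i^ℓ, so α_err = S_1/S_0.
  S_0^{−1} = 4^{−1} = 10 (mod 13), so α_err = 6·10 = 60 ≡ 8 = α_4. Error position i = 4.
  Consistency check: S_2/S_1 = 9·11 = 99 ≡ 8 = α_err ✓ (single-error assumption holds).
Step 4: error magnitude e = S_0/v_4 = S_0·∏_{j≠4}(α_4 − α_j) = 4·5 = 20 ≡ 7 (mod 13).
Step 5: correct position 4: c_4 = r_4 − e = 2 − 7 ≡ 8 (mod 13). Hence c = [9, 12, 10, 8, 5].
  Check: interpolating c through the α_i gives m(x) = 11 + 11·x (degree < 2) with m(α_i) = c_i for every i, so c is indeed a codeword.


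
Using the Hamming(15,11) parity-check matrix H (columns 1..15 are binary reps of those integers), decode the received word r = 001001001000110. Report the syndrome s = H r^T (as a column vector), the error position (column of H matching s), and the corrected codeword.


s = (1, 1, 1, 1)^T, error position = 15, corrected codeword c = 001001001000111

Compute s = H r^T mod 2 one row at a time:
  s_1 = 0 + 1 + 0 + 0 + 0 + 1 + 1 + 0 = 3 ≡ 1 (mod 2).
  s_2 = 0 + 0 + 1 + 0 + 0 + 1 + 1 + 0 = 3 ≡ 1 (mod 2).
  s_3 = 0 + 1 + 1 + 0 + 0 + 0 + 1 + 0 = 3 ≡ 1 (mod 2).
  s_4 = 0 + 1 + 0 + 0 + 1 + 0 + 1 + 0 = 3 ≡ 1 (mod 2).
s = (1, 1, 1, 1)^T — this equals column 15 of H (binary 1111), so error is at position 15.
Correct: flip bit 15 of r = 001001001000110 to get c = 001001001000111.


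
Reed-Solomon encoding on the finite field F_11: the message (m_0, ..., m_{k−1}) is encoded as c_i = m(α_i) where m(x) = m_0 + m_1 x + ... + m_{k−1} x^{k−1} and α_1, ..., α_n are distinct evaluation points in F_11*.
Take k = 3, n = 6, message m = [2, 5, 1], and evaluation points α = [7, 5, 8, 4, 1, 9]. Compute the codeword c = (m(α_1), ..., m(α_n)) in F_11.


c = [9, 8, 7, 5, 8, 7]

Message polynomial: m(x) = 2 + 5·x + 1·x^2 (mod 11).
For each evaluation point α_i, compute m(α_i) mod 11:
  α_1 = 7: Horner steps 1 → 1 → 9, so m(7) = 9.
  α_2 = 5: Horner steps 1 → 10 → 8, so m(5) = 8.
  α_3 = 8: Horner steps 1 → 2 → 7, so m(8) = 7.
  α_4 = 4: Horner steps 1 → 9 → 5, so m(4) = 5.
  α_5 = 1: Horner steps 1 → 6 → 8, so m(1) = 8.
  α_6 = 9: Horner steps 1 → 3 → 7, so m(9) = 7.
Codeword c = [9, 8, 7, 5, 8, 7] ∈ F_11^6.


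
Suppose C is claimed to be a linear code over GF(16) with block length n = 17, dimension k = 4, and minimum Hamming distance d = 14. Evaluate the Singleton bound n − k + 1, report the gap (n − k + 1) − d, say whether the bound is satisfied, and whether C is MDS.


Singleton RHS = n − k + 1 = 14, slack = 0, bound satisfied, MDS.

Singleton bound: d ≤ n − k + 1.
Here n = 17, k = 4, so n − k + 1 = 14.
Given d = 14, check d ≤ 14: YES.
Slack = (n − k + 1) − d = 0.
The code is MDS (slack = 0).
Description: the claimed parameters are [17, 4, 14]_16; such a code would be MDS (meets Singleton bound).


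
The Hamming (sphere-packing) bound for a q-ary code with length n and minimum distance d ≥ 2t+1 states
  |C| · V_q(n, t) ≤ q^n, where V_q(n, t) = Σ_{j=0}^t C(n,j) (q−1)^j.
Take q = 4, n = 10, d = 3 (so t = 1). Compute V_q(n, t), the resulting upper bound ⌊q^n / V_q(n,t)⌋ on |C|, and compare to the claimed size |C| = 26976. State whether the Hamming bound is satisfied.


V_q(n, t) = 31, q^n = 1048576, Hamming bound = 33825, |C| = 26976 ≤ bound (satisfied).

Step 1: Compute V_q(n, t) = Σ_{j=0}^1 C(n, j) (q−1)^j.
  j = 0: C(10,0)·(3)^0 = 1·1 = 1.
  j = 1: C(10,1)·(3)^1 = 10·3 = 30.
  V_q(n, t) = 1 + 30 = 31.
Step 2: q^n = 4^10 = 1048576.
Step 3: Hamming bound ⌊q^n / V_q(n,t)⌋ = ⌊1048576/31⌋ = 33825.
Step 4: Compare |C| = 26976 to 33825: satisfied.
The claimed |C| lies below the Hamming bound.


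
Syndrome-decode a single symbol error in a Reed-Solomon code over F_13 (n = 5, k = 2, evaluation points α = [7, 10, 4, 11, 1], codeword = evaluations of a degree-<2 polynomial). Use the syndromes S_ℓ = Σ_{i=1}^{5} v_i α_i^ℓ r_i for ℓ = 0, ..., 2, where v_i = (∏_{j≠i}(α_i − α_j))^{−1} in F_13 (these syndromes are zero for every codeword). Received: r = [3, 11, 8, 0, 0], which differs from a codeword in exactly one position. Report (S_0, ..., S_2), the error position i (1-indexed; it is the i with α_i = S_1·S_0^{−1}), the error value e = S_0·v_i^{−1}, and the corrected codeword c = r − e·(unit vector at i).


S = (3, 7, 12), error at position 4, error magnitude e = 8, c = [3, 11, 8, 5, 0].

Step 1: column multipliers v_i = (∏_{j≠i}(α_i − α_j))^{−1} mod 13.
  i = 1 (α = 7): (7−10)(7−4)(7−11)(7−1) = (−3)·3·(−4)·6 = 216 ≡ 8, so v_1 = 8^{−1} = 5 (mod 13).
  i = 2 (α = 10): (10−7)(10−4)(10−11)(10−1) = 3·6·(−1)·9 = −162 ≡ 7, so v_2 = 7^{−1} = 2 (mod 13).
  i = 3 (α = 4): (4−7)(4−10)(4−11)(4−1) = (−3)·(−6)·(−7)·3 = −378 ≡ 12, so v_3 = 12^{−1} = 12 (mod 13).
  i = 4 (α = 11): (11−7)(11−10)(11−4)(11−1) = 4·1·7·10 = 280 ≡ 7, so v_4 = 7^{−1} = 2 (mod 13).
  i = 5 (α = 1): (1−7)(1−10)(1−4)(1−11) = (−6)·(−9)·(−3)·(−10) = 1620 ≡ 8, so v_5 = 8^{−1} = 5 (mod 13).
  v = [5, 2, 12, 2, 5].
Step 2: syndromes of r = [3, 11, 8, 0, 0] (all sums mod 13).
  S_0 = Σ v_i r_i = 5·3 + 2·11 + 12·8 + 2·0 + 5·0 = 133 ≡ 3.
  S_1 = Σ v_i α_i r_i = 5·7·3 + 2·10·11 + 12·4·8 + 2·11·0 + 5·1·0 = 709 ≡ 7.
  α_i^2 mod 13 = [10, 9, 3, 4, 1].
  S_2 = Σ v_i α_i^2 r_i = 5·10·3 + 2·9·11 + 12·3·8 + 2·4·0 + 5·1·0 = 636 ≡ 12.
  S = (3, 7, 12) ≠ 0, so r is not a codeword (an error is present).
Step 3: locate the error. For a single error e at position i, S_ℓ = v_i·e·α_i^ℓ, so α_err = S_1/S_0.
  S_0^{−1} = 3^{−1} = 9 (mod 13), so α_err = 7·9 = 63 ≡ 11 = α_4. Error position i = 4.
  Consistency check: S_2/S_1 = 12·2 = 24 ≡ 11 = α_err ✓ (single-error assumption holds).
Step 4: error magnitude e = S_0/v_4 = S_0·∏_{j≠4}(α_4 − α_j) = 3·7 = 21 ≡ 8 (mod 13).
Step 5: correct position 4: c_4 = r_4 − e = 0 − 8 ≡ 5 (mod 13). Hence c = [3, 11, 8, 5, 0].
  Check: interpolating c through the α_i gives m(x) = 6 + 7·x (degree < 2) with m(α_i) = c_i for every i, so c is indeed a codeword.


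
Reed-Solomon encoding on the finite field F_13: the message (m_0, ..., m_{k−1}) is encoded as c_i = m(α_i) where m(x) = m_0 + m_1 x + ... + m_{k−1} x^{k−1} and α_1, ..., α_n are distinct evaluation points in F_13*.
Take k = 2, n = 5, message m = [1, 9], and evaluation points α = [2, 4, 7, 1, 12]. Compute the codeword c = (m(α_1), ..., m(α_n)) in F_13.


c = [6, 11, 12, 10, 5]

Message polynomial: m(x) = 1 + 9·x (mod 13).
For each evaluation point α_i, compute m(α_i) mod 13:
  α_1 = 2: Horner steps 9 → 6, so m(2) = 6.
  α_2 = 4: Horner steps 9 → 11, so m(4) = 11.
  α_3 = 7: Horner steps 9 → 12, so m(7) = 12.
  α_4 = 1: Horner steps 9 → 10, so m(1) = 10.
  α_5 = 12: Horner steps 9 → 5, so m(12) = 5.
Codeword c = [6, 11, 12, 10, 5] ∈ F_13^5.


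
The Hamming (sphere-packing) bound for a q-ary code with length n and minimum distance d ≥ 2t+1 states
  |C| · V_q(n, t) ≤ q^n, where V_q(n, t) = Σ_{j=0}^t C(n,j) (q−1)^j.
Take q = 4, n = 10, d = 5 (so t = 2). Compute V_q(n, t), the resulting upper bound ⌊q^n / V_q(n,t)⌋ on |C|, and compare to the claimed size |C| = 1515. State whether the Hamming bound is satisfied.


V_q(n, t) = 436, q^n = 1048576, Hamming bound = 2404, |C| = 1515 ≤ bound (satisfied).

Step 1: Compute V_q(n, t) = Σ_{j=0}^2 C(n, j) (q−1)^j.
  j = 0: C(10,0)·(3)^0 = 1·1 = 1.
  j = 1: C(10,1)·(3)^1 = 10·3 = 30.
  j = 2: C(10,2)·(3)^2 = 45·9 = 405.
  V_q(n, t) = 1 + 30 + 405 = 436.
Step 2: q^n = 4^10 = 1048576.
Step 3: Hamming bound ⌊q^n / V_q(n,t)⌋ = ⌊1048576/436⌋ = 2404.
Step 4: Compare |C| = 1515 to 2404: satisfied.
The claimed |C| lies below the Hamming bound.


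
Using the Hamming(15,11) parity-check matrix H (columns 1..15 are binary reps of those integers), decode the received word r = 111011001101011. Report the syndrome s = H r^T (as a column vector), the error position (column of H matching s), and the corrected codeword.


s = (1, 1, 0, 1)^T, error position = 13, corrected codeword c = 111011001101111

Compute s = H r^T mod 2 one row at a time:
  s_1 = 0 + 1 + 1 + 0 + 1 + 0 + 1 + 1 = 5 ≡ 1 (mod 2).
  s_2 = 0 + 1 + 1 + 0 + 1 + 0 + 1 + 1 = 5 ≡ 1 (mod 2).
  s_3 = 1 + 1 + 1 + 0 + 1 + 0 + 1 + 1 = 6 ≡ 0 (mod 2).
  s_4 = 1 + 1 + 1 + 0 + 1 + 0 + 0 + 1 = 5 ≡ 1 (mod 2).
s = (1, 1, 0, 1)^T — this equals column 13 of H (binary 1101), so error is at position 13.
Correct: flip bit 13 of r = 111011001101011 to get c = 111011001101111.


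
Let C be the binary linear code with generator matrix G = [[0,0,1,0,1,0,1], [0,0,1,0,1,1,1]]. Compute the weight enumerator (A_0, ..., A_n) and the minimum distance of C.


Weight distribution: A_0 = 1, A_1 = 1, A_3 = 1, A_4 = 1. Minimum distance d = 1.

Enumerate all 2^2 = 4 messages m ∈ F_2^2.
For each, compute codeword c = mG in F_2^7, then tally its weight.
  m = 00 → c = 0000000, weight = 0.
  m = 10 → c = 0010101, weight = 3.
  m = 01 → c = 0010111, weight = 4.
  m = 11 → c = 0000010, weight = 1.
Tally weights:
  weight 0: 1 codewords.
  weight 1: 1 codewords.
  weight 3: 1 codewords.
  weight 4: 1 codewords.
Minimum distance d = smallest w > 0 with A_w > 0 = 1.
Sanity: Σ A_w = 4 = 2^2 = 4 ✓.


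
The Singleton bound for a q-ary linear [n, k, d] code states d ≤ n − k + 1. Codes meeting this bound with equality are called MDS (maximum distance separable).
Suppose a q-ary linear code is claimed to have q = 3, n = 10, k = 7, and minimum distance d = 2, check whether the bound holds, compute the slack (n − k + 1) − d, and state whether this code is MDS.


Singleton RHS = n − k + 1 = 4, slack = 2, bound satisfied, not MDS.

Singleton bound: d ≤ n − k + 1.
Here n = 10, k = 7, so n − k + 1 = 4.
Given d = 2, check d ≤ 4: YES.
Slack = (n − k + 1) − d = 2.
The code is NOT MDS (slack = 2 > 0).
Description: the claimed parameters are [10, 7, 2]_3; such a code would be non-MDS.


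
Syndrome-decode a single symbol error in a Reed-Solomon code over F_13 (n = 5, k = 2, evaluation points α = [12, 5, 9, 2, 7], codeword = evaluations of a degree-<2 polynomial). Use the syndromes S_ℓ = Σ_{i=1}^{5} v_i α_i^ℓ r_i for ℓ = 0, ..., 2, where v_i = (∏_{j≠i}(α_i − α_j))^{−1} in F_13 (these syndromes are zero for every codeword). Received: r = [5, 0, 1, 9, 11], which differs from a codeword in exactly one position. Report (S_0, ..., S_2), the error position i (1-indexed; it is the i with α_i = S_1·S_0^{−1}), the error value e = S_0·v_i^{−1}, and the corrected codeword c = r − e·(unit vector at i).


S = (12, 6, 3), error at position 5, error magnitude e = 4, c = [5, 0, 1, 9, 7].

Step 1: column multipliers v_i = (∏_{j≠i}(α_i − α_j))^{−1} mod 13.
  i = 1 (α = 12): (12−5)(12−9)(12−2)(12−7) = 7·3·10·5 = 1050 ≡ 10, so v_1 = 10^{−1} = 4 (mod 13).
  i = 2 (α = 5): (5−12)(5−9)(5−2)(5−7) = (−7)·(−4)·3·(−2) = −168 ≡ 1, so v_2 = 1^{−1} = 1 (mod 13).
  i = 3 (α = 9): (9−12)(9−5)(9−2)(9−7) = (−3)·4·7·2 = −168 ≡ 1, so v_3 = 1^{−1} = 1 (mod 13).
  i = 4 (α = 2): (2−12)(2−5)(2−9)(2−7) = (−10)·(−3)·(−7)·(−5) = 1050 ≡ 10, so v_4 = 10^{−1} = 4 (mod 13).
  i = 5 (α = 7): (7−12)(7−5)(7−9)(7−2) = (−5)·2·(−2)·5 = 100 ≡ 9, so v_5 = 9^{−1} = 3 (mod 13).
  v = [4, 1, 1, 4, 3].
Step 2: syndromes of r = [5, 0, 1, 9, 11] (all sums mod 13).
  S_0 = Σ v_i r_i = 4·5 + 1·0 + 1·1 + 4·9 + 3·11 = 90 ≡ 12.
  S_1 = Σ v_i α_i r_i = 4·12·5 + 1·5·0 + 1·9·1 + 4·2·9 + 3·7·11 = 552 ≡ 6.
  α_i^2 mod 13 = [1, 12, 3, 4, 10].
  S_2 = Σ v_i α_i^2 r_i = 4·1·5 + 1·12·0 + 1·3·1 + 4·4·9 + 3·10·11 = 497 ≡ 3.
  S = (12, 6, 3) ≠ 0, so r is not a codeword (an error is present).
Step 3: locate the error. For a single error e at position i, S_ℓ = v_i·e·α_i^ℓ, so α_err = S_1/S_0.
  S_0^{−1} = 12^{−1} = 12 (mod 13), so α_err = 6·12 = 72 ≡ 7 = α_5. Error position i = 5.
  Consistency check: S_2/S_1 = 3·11 = 33 ≡ 7 = α_err ✓ (single-error assumption holds).
Step 4: error magnitude e = S_0/v_5 = S_0·∏_{j≠5}(α_5 − α_j) = 12·9 = 108 ≡ 4 (mod 13).
Step 5: correct position 5: c_5 = r_5 − e = 11 − 4 ≡ 7 (mod 13). Hence c = [5, 0, 1, 9, 7].
  Check: interpolating c through the α_i gives m(x) = 2 + 10·x (degree < 2) with m(α_i) = c_i for every i, so c is indeed a codeword.


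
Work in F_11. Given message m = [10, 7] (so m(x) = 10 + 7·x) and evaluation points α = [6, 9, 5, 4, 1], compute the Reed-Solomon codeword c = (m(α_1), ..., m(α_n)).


c = [8, 7, 1, 5, 6]

Message polynomial: m(x) = 10 + 7·x (mod 11).
For each evaluation point α_i, compute m(α_i) mod 11:
  α_1 = 6: Horner steps 7 → 8, so m(6) = 8.
  α_2 = 9: Horner steps 7 → 7, so m(9) = 7.
  α_3 = 5: Horner steps 7 → 1, so m(5) = 1.
  α_4 = 4: Horner steps 7 → 5, so m(4) = 5.
  α_5 = 1: Horner steps 7 → 6, so m(1) = 6.
Codeword c = [8, 7, 1, 5, 6] ∈ F_11^5.


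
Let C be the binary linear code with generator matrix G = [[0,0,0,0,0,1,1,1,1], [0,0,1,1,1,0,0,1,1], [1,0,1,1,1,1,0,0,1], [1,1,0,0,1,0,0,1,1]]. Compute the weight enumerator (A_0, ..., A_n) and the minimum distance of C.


Weight distribution: A_0 = 1, A_3 = 2, A_4 = 4, A_5 = 6, A_6 = 2, A_8 = 1. Minimum distance d = 3.

Enumerate all 2^4 = 16 messages m ∈ F_2^4.
For each, compute codeword c = mG in F_2^9, then tally its weight.
  m = 0000 → c = 000000000, weight = 0.
  m = 1000 → c = 000001111, weight = 4.
  m = 0100 → c = 001110011, weight = 5.
  m = 1100 → c = 001111100, weight = 5.
  m = 0010 → c = 101111001, weight = 6.
  m = 1010 → c = 101110110, weight = 6.
  m = 0110 → c = 100001010, weight = 3.
  m = 1110 → c = 100000101, weight = 3.
  m = 0001 → c = 110010011, weight = 5.
  m = 1001 → c = 110011100, weight = 5.
  m = 0101 → c = 111100000, weight = 4.
  m = 1101 → c = 111101111, weight = 8.
  m = 0011 → c = 011101010, weight = 5.
  m = 1011 → c = 011100101, weight = 5.
  m = 0111 → c = 010011001, weight = 4.
  m = 1111 → c = 010010110, weight = 4.
Tally weights:
  weight 0: 1 codewords.
  weight 3: 2 codewords.
  weight 4: 4 codewords.
  weight 5: 6 codewords.
  weight 6: 2 codewords.
  weight 8: 1 codewords.
Minimum distance d = smallest w > 0 with A_w > 0 = 3.
Sanity: Σ A_w = 16 = 2^4 = 16 ✓.


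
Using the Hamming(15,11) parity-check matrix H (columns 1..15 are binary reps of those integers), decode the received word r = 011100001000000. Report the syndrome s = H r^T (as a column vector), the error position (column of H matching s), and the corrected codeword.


s = (1, 1, 0, 0)^T, error position = 12, corrected codeword c = 011100001001000

Compute s = H r^T mod 2 one row at a time:
  s_1 = 0 + 1 + 0 + 0 + 0 + 0 + 0 + 0 = 1 ≡ 1 (mod 2).
  s_2 = 1 + 0 + 0 + 0 + 0 + 0 + 0 + 0 = 1 ≡ 1 (mod 2).
  s_3 = 1 + 1 + 0 + 0 + 0 + 0 + 0 + 0 = 2 ≡ 0 (mod 2).
  s_4 = 0 + 1 + 0 + 0 + 1 + 0 + 0 + 0 = 2 ≡ 0 (mod 2).
s = (1, 1, 0, 0)^T — this equals column 12 of H (binary 1100), so error is at position 12.
Correct: flip bit 12 of r = 011100001000000 to get c = 011100001001000.


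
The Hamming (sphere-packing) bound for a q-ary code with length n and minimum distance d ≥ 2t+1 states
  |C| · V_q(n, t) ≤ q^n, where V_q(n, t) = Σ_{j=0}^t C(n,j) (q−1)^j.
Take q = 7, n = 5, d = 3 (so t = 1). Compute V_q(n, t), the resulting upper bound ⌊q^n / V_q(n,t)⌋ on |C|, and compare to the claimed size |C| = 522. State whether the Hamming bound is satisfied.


V_q(n, t) = 31, q^n = 16807, Hamming bound = 542, |C| = 522 ≤ bound (satisfied).

Step 1: Compute V_q(n, t) = Σ_{j=0}^1 C(n, j) (q−1)^j.
  j = 0: C(5,0)·(6)^0 = 1·1 = 1.
  j = 1: C(5,1)·(6)^1 = 5·6 = 30.
  V_q(n, t) = 1 + 30 = 31.
Step 2: q^n = 7^5 = 16807.
Step 3: Hamming bound ⌊q^n / V_q(n,t)⌋ = ⌊16807/31⌋ = 542.
Step 4: Compare |C| = 522 to 542: satisfied.
The claimed |C| lies below the Hamming bound.


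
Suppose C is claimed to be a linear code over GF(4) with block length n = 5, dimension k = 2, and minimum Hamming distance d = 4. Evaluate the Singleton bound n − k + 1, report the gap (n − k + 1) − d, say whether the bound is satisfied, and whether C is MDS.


Singleton RHS = n − k + 1 = 4, slack = 0, bound satisfied, MDS.

Singleton bound: d ≤ n − k + 1.
Here n = 5, k = 2, so n − k + 1 = 4.
Given d = 4, check d ≤ 4: YES.
Slack = (n − k + 1) − d = 0.
The code is MDS (slack = 0).
Description: the claimed parameters are [5, 2, 4]_4; such a code would be MDS (meets Singleton bound).


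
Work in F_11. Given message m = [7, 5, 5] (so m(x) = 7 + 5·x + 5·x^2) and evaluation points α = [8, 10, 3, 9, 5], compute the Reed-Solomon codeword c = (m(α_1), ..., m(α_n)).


c = [4, 7, 1, 6, 3]

Message polynomial: m(x) = 7 + 5·x + 5·x^2 (mod 11).
For each evaluation point α_i, compute m(α_i) mod 11:
  α_1 = 8: Horner steps 5 → 1 → 4, so m(8) = 4.
  α_2 = 10: Horner steps 5 → 0 → 7, so m(10) = 7.
  α_3 = 3: Horner steps 5 → 9 → 1, so m(3) = 1.
  α_4 = 9: Horner steps 5 → 6 → 6, so m(9) = 6.
  α_5 = 5: Horner steps 5 → 8 → 3, so m(5) = 3.
Codeword c = [4, 7, 1, 6, 3] ∈ F_11^5.


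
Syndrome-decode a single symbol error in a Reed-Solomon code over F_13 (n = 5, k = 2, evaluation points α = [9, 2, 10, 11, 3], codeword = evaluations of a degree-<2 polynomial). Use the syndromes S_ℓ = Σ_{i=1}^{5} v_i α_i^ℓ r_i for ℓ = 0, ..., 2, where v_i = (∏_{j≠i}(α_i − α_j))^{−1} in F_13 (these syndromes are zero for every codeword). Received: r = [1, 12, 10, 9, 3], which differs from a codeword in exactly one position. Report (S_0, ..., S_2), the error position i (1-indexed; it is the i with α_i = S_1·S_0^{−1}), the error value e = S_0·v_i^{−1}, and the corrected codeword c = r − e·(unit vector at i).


S = (2, 7, 5), error at position 3, error magnitude e = 5, c = [1, 12, 5, 9, 3].

Step 1: column multipliers v_i = (∏_{j≠i}(α_i − α_j))^{−1} mod 13.
  i = 1 (α = 9): (9−2)(9−10)(9−11)(9−3) = 7·(−1)·(−2)·6 = 84 ≡ 6, so v_1 = 6^{−1} = 11 (mod 13).
  i = 2 (α = 2): (2−9)(2−10)(2−11)(2−3) = (−7)·(−8)·(−9)·(−1) = 504 ≡ 10, so v_2 = 10^{−1} = 4 (mod 13).
  i = 3 (α = 10): (10−9)(10−2)(10−11)(10−3) = 1·8·(−1)·7 = −56 ≡ 9, so v_3 = 9^{−1} = 3 (mod 13).
  i = 4 (α = 11): (11−9)(11−2)(11−10)(11−3) = 2·9·1·8 = 144 ≡ 1, so v_4 = 1^{−1} = 1 (mod 13).
  i = 5 (α = 3): (3−9)(3−2)(3−10)(3−11) = (−6)·1·(−7)·(−8) = −336 ≡ 2, so v_5 = 2^{−1} = 7 (mod 13).
  v = [11, 4, 3, 1, 7].
Step 2: syndromes of r = [1, 12, 10, 9, 3] (all sums mod 13).
  S_0 = Σ v_i r_i = 11·1 + 4·12 + 3·10 + 1·9 + 7·3 = 119 ≡ 2.
  S_1 = Σ v_i α_i r_i = 11·9·1 + 4·2·12 + 3·10·10 + 1·11·9 + 7·3·3 = 657 ≡ 7.
  α_i^2 mod 13 = [3, 4, 9, 4, 9].
  S_2 = Σ v_i α_i^2 r_i = 11·3·1 + 4·4·12 + 3·9·10 + 1·4·9 + 7·9·3 = 720 ≡ 5.
  S = (2, 7, 5) ≠ 0, so r is not a codeword (an error is present).
Step 3: locate the error. For a single error e at position i, S_ℓ = v_i·e·α_i^ℓ, so α_err = S_1/S_0.
  S_0^{−1} = 2^{−1} = 7 (mod 13), so α_err = 7·7 = 49 ≡ 10 = α_3. Error position i = 3.
  Consistency check: S_2/S_1 = 5·2 = 10 ≡ 10 = α_err ✓ (single-error assumption holds).
Step 4: error magnitude e = S_0/v_3 = S_0·∏_{j≠3}(α_3 − α_j) = 2·9 = 18 ≡ 5 (mod 13).
Step 5: correct position 3: c_3 = r_3 − e = 10 − 5 ≡ 5 (mod 13). Hence c = [1, 12, 5, 9, 3].
  Check: interpolating c through the α_i gives m(x) = 4 + 4·x (degree < 2) with m(α_i) = c_i for every i, so c is indeed a codeword.


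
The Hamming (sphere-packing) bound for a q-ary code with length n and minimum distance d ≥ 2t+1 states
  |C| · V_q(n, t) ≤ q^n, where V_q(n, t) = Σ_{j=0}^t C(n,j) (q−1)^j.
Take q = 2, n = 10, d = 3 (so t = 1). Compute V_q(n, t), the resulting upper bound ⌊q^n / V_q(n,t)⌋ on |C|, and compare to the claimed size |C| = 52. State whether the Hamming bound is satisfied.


V_q(n, t) = 11, q^n = 1024, Hamming bound = 93, |C| = 52 ≤ bound (satisfied).

Step 1: Compute V_q(n, t) = Σ_{j=0}^1 C(n, j) (q−1)^j.
  j = 0: C(10,0)·(1)^0 = 1·1 = 1.
  j = 1: C(10,1)·(1)^1 = 10·1 = 10.
  V_q(n, t) = 1 + 10 = 11.
Step 2: q^n = 2^10 = 1024.
Step 3: Hamming bound ⌊q^n / V_q(n,t)⌋ = ⌊1024/11⌋ = 93.
Step 4: Compare |C| = 52 to 93: satisfied.
The claimed |C| lies below the Hamming bound.
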